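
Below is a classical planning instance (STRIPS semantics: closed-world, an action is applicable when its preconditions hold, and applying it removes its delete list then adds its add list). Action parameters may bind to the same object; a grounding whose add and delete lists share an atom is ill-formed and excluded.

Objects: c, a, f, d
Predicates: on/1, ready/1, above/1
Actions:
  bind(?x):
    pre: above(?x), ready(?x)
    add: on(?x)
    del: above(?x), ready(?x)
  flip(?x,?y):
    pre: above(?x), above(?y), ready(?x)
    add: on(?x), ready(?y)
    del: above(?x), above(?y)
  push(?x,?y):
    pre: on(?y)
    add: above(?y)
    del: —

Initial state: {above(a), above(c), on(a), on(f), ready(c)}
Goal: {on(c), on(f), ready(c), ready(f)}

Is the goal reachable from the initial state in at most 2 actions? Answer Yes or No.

Yes

1. push(c,f)  →  {above(a), above(c), above(f), on(a), on(f), ready(c)}
2. flip(c,f)  →  {above(a), on(a), on(c), on(f), ready(c), ready(f)}
optimal plan length = 2; 2 ≤ 2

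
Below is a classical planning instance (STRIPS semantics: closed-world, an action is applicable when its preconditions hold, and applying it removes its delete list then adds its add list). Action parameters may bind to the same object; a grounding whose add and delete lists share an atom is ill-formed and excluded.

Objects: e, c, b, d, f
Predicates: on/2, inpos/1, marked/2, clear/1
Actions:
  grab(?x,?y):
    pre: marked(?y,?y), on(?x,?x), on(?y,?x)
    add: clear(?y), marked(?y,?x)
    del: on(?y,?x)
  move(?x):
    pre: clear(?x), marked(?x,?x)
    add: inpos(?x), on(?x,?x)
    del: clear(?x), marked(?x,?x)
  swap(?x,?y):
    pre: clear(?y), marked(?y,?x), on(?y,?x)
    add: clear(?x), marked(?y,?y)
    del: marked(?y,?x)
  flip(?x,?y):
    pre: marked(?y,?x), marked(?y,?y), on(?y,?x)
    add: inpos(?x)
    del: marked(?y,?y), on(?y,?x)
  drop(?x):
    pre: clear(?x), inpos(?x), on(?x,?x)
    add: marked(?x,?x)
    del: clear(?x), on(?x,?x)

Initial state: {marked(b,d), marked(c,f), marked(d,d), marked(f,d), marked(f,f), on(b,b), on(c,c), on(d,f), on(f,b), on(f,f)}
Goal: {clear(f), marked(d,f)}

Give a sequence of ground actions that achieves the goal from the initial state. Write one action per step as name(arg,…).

grab(b,f); grab(f,d)

1. grab(b,f)  →  {clear(f), marked(b,d), marked(c,f), marked(d,d), marked(f,b), marked(f,d), marked(f,f), on(b,b), on(c,c), on(d,f), on(f,f)}
2. grab(f,d)  →  {clear(d), clear(f), marked(b,d), marked(c,f), marked(d,d), marked(d,f), marked(f,b), marked(f,d), marked(f,f), on(b,b), on(c,c), on(f,f)}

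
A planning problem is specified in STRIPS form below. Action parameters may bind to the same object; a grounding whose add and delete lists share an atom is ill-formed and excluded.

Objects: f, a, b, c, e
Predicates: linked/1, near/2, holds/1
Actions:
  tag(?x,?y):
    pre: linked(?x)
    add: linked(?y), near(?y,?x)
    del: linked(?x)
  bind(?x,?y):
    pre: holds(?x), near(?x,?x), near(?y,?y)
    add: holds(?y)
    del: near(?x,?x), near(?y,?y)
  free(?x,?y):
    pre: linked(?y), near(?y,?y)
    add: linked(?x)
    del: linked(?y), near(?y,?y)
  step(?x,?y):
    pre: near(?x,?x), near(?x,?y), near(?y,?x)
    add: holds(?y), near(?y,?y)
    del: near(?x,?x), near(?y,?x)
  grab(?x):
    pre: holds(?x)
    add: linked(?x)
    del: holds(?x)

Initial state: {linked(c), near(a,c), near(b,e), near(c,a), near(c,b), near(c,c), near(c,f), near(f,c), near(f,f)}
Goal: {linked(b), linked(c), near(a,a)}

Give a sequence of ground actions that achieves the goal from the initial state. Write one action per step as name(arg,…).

1. step(c,a)  →  {holds(a), linked(c), near(a,a), near(b,e), near(c,a), near(c,b), near(c,f), near(f,c), near(f,f)}
2. grab(a)  →  {linked(a), linked(c), near(a,a), near(b,e), near(c,a), near(c,b), near(c,f), near(f,c), near(f,f)}
3. tag(a,b)  →  {linked(b), linked(c), near(a,a), near(b,a), near(b,e), near(c,a), near(c,b), near(c,f), near(f,c), near(f,f)}

step(c,a); grab(a); tag(a,b)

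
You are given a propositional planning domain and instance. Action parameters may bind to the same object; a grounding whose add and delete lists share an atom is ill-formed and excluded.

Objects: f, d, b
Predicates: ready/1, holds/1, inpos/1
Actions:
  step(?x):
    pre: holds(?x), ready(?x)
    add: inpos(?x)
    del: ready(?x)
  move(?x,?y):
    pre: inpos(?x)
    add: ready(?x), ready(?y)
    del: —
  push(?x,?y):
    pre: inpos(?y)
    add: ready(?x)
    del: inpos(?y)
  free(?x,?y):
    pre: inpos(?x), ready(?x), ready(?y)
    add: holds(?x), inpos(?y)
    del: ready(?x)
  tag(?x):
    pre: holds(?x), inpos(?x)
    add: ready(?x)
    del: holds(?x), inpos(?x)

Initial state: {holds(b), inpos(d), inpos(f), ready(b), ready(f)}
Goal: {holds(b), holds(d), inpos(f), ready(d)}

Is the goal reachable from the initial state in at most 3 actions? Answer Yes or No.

Yes

1. move(f,d)  →  {holds(b), inpos(d), inpos(f), ready(b), ready(d), ready(f)}
2. free(d,f)  →  {holds(b), holds(d), inpos(d), inpos(f), ready(b), ready(f)}
3. move(f,d)  →  {holds(b), holds(d), inpos(d), inpos(f), ready(b), ready(d), ready(f)}
optimal plan length = 3; 3 ≤ 3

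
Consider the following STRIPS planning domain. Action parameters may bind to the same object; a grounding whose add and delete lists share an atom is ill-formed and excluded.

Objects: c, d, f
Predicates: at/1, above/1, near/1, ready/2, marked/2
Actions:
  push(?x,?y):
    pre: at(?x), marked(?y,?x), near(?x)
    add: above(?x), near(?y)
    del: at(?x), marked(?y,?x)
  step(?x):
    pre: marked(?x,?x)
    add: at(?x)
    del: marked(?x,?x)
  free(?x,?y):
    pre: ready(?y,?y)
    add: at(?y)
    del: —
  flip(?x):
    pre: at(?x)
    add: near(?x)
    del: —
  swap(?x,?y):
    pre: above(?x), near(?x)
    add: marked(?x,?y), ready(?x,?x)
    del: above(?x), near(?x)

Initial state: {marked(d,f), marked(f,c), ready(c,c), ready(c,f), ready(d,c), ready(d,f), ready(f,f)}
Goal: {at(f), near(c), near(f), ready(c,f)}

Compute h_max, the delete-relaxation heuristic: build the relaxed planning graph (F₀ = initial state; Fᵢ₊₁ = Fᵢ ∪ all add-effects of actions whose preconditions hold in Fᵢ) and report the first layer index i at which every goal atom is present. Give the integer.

F0 = init (7 atoms)
F1 = F0 ∪ {at(c), at(f)}  (9 atoms)
F2 = F1 ∪ {near(c), near(f)}  (11 atoms)
goal ⊆ F2  ⇒  h_max = 2

2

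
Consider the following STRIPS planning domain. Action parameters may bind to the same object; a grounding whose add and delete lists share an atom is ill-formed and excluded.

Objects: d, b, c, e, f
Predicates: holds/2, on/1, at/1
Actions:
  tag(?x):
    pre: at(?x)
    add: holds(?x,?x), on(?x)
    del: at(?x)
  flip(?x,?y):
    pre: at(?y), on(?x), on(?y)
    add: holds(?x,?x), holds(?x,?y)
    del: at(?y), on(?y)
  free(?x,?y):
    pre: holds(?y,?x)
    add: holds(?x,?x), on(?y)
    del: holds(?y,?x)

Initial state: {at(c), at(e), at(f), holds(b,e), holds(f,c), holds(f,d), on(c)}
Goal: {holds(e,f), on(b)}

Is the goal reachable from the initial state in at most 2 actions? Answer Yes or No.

No

1. tag(e)  →  {at(c), at(f), holds(b,e), holds(e,e), holds(f,c), holds(f,d), on(c), on(e)}
2. free(d,f)  →  {at(c), at(f), holds(b,e), holds(d,d), holds(e,e), holds(f,c), on(c), on(e), on(f)}
3. flip(e,f)  →  {at(c), holds(b,e), holds(d,d), holds(e,e), holds(e,f), holds(f,c), on(c), on(e)}
4. free(e,b)  →  {at(c), holds(d,d), holds(e,e), holds(e,f), holds(f,c), on(b), on(c), on(e)}
optimal plan length = 4; 4 > 2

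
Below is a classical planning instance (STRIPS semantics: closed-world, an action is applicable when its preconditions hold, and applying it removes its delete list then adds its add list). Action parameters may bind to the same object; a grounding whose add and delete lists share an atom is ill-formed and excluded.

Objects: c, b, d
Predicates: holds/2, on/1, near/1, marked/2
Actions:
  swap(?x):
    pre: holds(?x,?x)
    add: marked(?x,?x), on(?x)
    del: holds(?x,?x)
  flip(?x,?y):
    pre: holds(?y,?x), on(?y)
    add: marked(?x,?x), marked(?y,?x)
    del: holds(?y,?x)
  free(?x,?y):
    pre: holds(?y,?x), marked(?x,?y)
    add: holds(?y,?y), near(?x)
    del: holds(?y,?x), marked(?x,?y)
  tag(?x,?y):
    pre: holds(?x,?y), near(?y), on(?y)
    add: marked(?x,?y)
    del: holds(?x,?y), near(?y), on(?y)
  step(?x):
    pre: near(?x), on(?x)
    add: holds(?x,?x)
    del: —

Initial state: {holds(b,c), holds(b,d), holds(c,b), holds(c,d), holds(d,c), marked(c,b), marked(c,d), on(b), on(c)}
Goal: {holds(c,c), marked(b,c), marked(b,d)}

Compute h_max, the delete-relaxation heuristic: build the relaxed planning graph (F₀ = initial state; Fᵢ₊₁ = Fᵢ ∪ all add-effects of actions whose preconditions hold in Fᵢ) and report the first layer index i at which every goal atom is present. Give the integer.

F0 = init (9 atoms)
F1 = F0 ∪ {holds(b,b), holds(d,d), marked(b,b), marked(b,c), marked(b,d), marked(c,c), marked(d,d), near(c)}  (17 atoms)
F2 = F1 ∪ {holds(c,c), marked(d,c), near(b), on(d)}  (21 atoms)
goal ⊆ F2  ⇒  h_max = 2

2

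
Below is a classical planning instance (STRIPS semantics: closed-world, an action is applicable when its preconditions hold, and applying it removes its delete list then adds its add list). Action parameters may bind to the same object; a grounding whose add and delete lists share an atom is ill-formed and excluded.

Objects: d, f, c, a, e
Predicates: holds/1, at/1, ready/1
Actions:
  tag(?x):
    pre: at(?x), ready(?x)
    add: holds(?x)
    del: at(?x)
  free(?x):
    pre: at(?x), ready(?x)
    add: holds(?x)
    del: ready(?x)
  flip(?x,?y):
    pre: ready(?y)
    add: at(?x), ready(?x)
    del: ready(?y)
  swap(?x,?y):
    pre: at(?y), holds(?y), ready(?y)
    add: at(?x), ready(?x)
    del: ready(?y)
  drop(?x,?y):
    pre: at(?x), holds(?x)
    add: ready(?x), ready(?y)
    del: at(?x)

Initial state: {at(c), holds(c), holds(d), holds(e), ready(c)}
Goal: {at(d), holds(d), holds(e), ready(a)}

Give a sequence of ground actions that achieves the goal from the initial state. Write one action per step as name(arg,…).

1. flip(d,c)  →  {at(c), at(d), holds(c), holds(d), holds(e), ready(d)}
2. flip(a,d)  →  {at(a), at(c), at(d), holds(c), holds(d), holds(e), ready(a)}

flip(d,c); flip(a,d)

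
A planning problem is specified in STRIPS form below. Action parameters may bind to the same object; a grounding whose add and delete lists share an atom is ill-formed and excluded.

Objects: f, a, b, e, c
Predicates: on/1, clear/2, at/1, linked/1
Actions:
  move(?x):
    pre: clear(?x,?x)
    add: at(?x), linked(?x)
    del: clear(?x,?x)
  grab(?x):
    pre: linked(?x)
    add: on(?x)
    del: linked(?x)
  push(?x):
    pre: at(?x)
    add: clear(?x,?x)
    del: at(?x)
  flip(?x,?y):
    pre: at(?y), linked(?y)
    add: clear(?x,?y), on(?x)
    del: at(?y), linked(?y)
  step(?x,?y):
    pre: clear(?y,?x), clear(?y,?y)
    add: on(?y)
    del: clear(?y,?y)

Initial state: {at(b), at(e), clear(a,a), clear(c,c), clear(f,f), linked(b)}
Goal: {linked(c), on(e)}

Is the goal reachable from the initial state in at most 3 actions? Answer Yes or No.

1. move(c)  →  {at(b), at(c), at(e), clear(a,a), clear(f,f), linked(b), linked(c)}
2. flip(e,b)  →  {at(c), at(e), clear(a,a), clear(e,b), clear(f,f), linked(c), on(e)}
optimal plan length = 2; 2 ≤ 3

Yes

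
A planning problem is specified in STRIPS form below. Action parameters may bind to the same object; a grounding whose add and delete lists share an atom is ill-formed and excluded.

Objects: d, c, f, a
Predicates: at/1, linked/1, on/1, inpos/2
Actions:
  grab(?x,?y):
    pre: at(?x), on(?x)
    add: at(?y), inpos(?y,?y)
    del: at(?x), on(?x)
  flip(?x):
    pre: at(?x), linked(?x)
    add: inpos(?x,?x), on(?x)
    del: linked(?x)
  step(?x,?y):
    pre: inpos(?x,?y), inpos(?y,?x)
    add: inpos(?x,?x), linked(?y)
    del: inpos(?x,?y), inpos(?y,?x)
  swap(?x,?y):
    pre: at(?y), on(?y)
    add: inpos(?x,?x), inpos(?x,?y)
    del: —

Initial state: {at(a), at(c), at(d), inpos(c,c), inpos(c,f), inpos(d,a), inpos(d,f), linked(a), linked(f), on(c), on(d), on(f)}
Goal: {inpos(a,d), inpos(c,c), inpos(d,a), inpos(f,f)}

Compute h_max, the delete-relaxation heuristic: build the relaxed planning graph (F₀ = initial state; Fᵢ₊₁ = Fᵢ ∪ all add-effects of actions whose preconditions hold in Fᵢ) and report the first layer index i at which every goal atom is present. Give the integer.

F0 = init (12 atoms)
F1 = F0 ∪ {at(f), inpos(a,a), inpos(a,c), inpos(a,d), inpos(c,d), inpos(d,c), inpos(d,d), inpos(f,c), inpos(f,d), inpos(f,f), on(a)}  (23 atoms)
goal ⊆ F1  ⇒  h_max = 1

1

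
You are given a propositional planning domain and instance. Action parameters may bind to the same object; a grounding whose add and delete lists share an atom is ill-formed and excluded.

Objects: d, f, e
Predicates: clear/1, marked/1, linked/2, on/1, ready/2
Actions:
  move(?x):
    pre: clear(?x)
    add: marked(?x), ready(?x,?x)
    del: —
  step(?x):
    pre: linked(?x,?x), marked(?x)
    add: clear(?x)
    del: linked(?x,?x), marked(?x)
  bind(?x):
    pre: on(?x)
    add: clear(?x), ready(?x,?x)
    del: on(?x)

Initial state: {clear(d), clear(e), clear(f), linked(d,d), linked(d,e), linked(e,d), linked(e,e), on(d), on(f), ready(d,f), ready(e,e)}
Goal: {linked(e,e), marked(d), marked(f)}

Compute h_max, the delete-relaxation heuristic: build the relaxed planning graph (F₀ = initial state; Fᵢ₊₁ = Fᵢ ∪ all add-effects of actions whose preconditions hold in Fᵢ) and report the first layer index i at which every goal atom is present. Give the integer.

F0 = init (11 atoms)
F1 = F0 ∪ {marked(d), marked(e), marked(f), ready(d,d), ready(f,f)}  (16 atoms)
goal ⊆ F1  ⇒  h_max = 1

1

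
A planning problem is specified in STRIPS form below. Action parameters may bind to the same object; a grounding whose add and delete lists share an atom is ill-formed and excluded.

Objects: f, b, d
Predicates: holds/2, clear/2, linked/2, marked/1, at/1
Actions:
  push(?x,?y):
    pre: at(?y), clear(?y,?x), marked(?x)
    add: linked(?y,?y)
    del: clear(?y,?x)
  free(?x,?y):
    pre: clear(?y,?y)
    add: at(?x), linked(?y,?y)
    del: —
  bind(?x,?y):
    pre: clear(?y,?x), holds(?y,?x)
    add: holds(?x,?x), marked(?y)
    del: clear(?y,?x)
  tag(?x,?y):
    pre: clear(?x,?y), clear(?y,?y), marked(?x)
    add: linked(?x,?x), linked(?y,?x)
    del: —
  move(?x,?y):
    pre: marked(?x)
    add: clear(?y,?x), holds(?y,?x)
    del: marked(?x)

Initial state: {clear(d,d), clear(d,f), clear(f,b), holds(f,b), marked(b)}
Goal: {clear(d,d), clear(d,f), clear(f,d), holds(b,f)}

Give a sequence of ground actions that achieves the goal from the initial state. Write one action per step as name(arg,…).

1. bind(b,f)  →  {clear(d,d), clear(d,f), holds(b,b), holds(f,b), marked(b), marked(f)}
2. move(f,b)  →  {clear(b,f), clear(d,d), clear(d,f), holds(b,b), holds(b,f), holds(f,b), marked(b)}
3. move(b,d)  →  {clear(b,f), clear(d,b), clear(d,d), clear(d,f), holds(b,b), holds(b,f), holds(d,b), holds(f,b)}
4. bind(b,d)  →  {clear(b,f), clear(d,d), clear(d,f), holds(b,b), holds(b,f), holds(d,b), holds(f,b), marked(d)}
5. move(d,f)  →  {clear(b,f), clear(d,d), clear(d,f), clear(f,d), holds(b,b), holds(b,f), holds(d,b), holds(f,b), holds(f,d)}

bind(b,f); move(f,b); move(b,d); bind(b,d); move(d,f)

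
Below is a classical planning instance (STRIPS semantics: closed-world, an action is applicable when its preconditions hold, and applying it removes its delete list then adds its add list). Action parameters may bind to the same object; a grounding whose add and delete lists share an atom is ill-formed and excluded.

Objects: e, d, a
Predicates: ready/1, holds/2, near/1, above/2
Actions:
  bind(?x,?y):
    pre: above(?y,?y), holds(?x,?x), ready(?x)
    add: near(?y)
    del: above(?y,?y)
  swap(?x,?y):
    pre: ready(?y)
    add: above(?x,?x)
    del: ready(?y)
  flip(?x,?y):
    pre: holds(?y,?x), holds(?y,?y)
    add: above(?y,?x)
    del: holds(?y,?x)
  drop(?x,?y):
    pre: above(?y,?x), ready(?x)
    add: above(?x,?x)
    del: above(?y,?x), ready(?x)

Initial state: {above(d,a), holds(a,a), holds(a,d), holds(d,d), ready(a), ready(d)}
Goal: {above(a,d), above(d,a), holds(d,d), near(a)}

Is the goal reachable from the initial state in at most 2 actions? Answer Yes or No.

1. swap(a,d)  →  {above(a,a), above(d,a), holds(a,a), holds(a,d), holds(d,d), ready(a)}
2. bind(a,a)  →  {above(d,a), holds(a,a), holds(a,d), holds(d,d), near(a), ready(a)}
3. flip(d,a)  →  {above(a,d), above(d,a), holds(a,a), holds(d,d), near(a), ready(a)}
optimal plan length = 3; 3 > 2

No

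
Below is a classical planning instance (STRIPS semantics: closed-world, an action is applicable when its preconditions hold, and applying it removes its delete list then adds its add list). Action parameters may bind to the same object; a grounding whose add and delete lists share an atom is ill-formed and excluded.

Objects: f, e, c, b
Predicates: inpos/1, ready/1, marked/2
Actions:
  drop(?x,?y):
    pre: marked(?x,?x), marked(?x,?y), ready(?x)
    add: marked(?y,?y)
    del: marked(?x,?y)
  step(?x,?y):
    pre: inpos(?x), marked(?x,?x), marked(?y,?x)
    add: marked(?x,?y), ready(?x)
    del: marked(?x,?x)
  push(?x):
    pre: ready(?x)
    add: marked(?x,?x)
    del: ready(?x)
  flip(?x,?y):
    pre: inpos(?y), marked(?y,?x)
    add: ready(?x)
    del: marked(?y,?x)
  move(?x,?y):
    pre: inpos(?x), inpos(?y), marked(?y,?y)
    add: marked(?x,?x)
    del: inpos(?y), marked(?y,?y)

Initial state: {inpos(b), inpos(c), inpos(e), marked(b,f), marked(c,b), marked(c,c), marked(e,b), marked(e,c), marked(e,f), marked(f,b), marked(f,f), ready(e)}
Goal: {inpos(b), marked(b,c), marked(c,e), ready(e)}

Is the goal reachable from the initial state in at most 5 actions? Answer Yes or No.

1. step(c,e)  →  {inpos(b), inpos(c), inpos(e), marked(b,f), marked(c,b), marked(c,e), marked(e,b), marked(e,c), marked(e,f), marked(f,b), marked(f,f), ready(c), ready(e)}
2. push(c)  →  {inpos(b), inpos(c), inpos(e), marked(b,f), marked(c,b), marked(c,c), marked(c,e), marked(e,b), marked(e,c), marked(e,f), marked(f,b), marked(f,f), ready(e)}
3. move(b,c)  →  {inpos(b), inpos(e), marked(b,b), marked(b,f), marked(c,b), marked(c,e), marked(e,b), marked(e,c), marked(e,f), marked(f,b), marked(f,f), ready(e)}
4. step(b,c)  →  {inpos(b), inpos(e), marked(b,c), marked(b,f), marked(c,b), marked(c,e), marked(e,b), marked(e,c), marked(e,f), marked(f,b), marked(f,f), ready(b), ready(e)}
optimal plan length = 4; 4 ≤ 5

Yes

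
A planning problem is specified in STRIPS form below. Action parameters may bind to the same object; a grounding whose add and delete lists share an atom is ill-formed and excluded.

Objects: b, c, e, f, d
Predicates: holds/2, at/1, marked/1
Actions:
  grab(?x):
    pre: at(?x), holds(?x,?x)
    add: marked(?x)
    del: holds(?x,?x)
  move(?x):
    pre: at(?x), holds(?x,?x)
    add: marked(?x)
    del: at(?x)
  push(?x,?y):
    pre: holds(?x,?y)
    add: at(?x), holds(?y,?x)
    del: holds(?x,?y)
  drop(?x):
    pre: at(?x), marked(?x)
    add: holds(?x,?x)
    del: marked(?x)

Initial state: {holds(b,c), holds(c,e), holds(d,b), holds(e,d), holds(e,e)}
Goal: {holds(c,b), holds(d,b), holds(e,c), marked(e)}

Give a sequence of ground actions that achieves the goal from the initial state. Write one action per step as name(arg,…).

push(b,c); push(c,e); push(e,d); grab(e)

1. push(b,c)  →  {at(b), holds(c,b), holds(c,e), holds(d,b), holds(e,d), holds(e,e)}
2. push(c,e)  →  {at(b), at(c), holds(c,b), holds(d,b), holds(e,c), holds(e,d), holds(e,e)}
3. push(e,d)  →  {at(b), at(c), at(e), holds(c,b), holds(d,b), holds(d,e), holds(e,c), holds(e,e)}
4. grab(e)  →  {at(b), at(c), at(e), holds(c,b), holds(d,b), holds(d,e), holds(e,c), marked(e)}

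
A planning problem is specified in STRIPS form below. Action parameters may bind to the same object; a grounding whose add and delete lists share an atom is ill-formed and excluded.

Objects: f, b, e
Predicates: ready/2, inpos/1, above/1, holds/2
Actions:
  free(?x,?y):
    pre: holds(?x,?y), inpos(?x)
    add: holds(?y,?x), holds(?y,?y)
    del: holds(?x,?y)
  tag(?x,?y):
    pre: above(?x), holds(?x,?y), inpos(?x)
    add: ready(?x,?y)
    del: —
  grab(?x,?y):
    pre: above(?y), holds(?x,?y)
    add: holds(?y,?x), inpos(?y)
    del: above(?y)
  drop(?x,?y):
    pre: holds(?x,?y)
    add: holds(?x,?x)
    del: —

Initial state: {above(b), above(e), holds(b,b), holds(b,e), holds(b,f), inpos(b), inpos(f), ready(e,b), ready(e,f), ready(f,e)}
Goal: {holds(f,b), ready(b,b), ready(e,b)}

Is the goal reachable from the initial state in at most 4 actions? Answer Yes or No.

Yes

1. free(b,f)  →  {above(b), above(e), holds(b,b), holds(b,e), holds(f,b), holds(f,f), inpos(b), inpos(f), ready(e,b), ready(e,f), ready(f,e)}
2. tag(b,b)  →  {above(b), above(e), holds(b,b), holds(b,e), holds(f,b), holds(f,f), inpos(b), inpos(f), ready(b,b), ready(e,b), ready(e,f), ready(f,e)}
optimal plan length = 2; 2 ≤ 4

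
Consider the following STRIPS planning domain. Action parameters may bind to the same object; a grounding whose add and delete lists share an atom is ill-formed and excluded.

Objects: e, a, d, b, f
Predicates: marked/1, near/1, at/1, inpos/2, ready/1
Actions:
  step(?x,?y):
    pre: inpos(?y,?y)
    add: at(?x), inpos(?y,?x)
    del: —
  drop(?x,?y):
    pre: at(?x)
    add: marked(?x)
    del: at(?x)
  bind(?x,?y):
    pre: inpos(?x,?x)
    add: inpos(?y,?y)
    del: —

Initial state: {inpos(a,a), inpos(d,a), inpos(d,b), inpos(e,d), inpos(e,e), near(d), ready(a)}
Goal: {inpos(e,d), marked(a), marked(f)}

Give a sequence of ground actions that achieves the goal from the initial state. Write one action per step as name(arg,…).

1. step(a,e)  →  {at(a), inpos(a,a), inpos(d,a), inpos(d,b), inpos(e,a), inpos(e,d), inpos(e,e), near(d), ready(a)}
2. step(f,e)  →  {at(a), at(f), inpos(a,a), inpos(d,a), inpos(d,b), inpos(e,a), inpos(e,d), inpos(e,e), inpos(e,f), near(d), ready(a)}
3. drop(a,e)  →  {at(f), inpos(a,a), inpos(d,a), inpos(d,b), inpos(e,a), inpos(e,d), inpos(e,e), inpos(e,f), marked(a), near(d), ready(a)}
4. drop(f,e)  →  {inpos(a,a), inpos(d,a), inpos(d,b), inpos(e,a), inpos(e,d), inpos(e,e), inpos(e,f), marked(a), marked(f), near(d), ready(a)}

step(a,e); step(f,e); drop(a,e); drop(f,e)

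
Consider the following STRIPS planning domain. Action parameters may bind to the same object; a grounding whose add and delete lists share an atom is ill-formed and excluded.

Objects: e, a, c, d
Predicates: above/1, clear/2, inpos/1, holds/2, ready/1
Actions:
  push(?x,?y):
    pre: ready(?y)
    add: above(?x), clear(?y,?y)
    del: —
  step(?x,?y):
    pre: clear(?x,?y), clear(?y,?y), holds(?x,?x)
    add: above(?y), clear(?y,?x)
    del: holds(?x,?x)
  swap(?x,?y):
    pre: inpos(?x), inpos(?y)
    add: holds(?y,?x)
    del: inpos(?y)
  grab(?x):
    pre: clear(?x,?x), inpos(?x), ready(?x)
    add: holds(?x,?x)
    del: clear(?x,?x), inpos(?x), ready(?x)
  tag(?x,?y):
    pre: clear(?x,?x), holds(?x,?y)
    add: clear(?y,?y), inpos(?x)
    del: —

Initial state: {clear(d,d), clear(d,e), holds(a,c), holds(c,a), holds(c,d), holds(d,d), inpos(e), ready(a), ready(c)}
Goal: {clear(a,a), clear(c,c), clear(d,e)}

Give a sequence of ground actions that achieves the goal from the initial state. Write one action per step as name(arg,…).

1. push(e,a)  →  {above(e), clear(a,a), clear(d,d), clear(d,e), holds(a,c), holds(c,a), holds(c,d), holds(d,d), inpos(e), ready(a), ready(c)}
2. push(e,c)  →  {above(e), clear(a,a), clear(c,c), clear(d,d), clear(d,e), holds(a,c), holds(c,a), holds(c,d), holds(d,d), inpos(e), ready(a), ready(c)}

push(e,a); push(e,c)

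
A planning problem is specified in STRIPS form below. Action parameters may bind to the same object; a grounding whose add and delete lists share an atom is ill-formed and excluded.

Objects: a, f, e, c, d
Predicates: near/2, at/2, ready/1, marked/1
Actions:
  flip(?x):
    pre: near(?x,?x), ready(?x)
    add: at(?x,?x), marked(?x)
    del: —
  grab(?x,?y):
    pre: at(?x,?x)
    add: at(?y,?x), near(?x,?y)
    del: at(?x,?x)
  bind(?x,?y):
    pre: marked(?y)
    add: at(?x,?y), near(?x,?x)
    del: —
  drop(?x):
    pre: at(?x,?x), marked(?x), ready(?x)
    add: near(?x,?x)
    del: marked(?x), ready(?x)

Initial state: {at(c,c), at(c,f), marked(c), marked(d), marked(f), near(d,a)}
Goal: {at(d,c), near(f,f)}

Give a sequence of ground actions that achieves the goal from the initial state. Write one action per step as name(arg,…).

grab(c,d); bind(f,f)

1. grab(c,d)  →  {at(c,f), at(d,c), marked(c), marked(d), marked(f), near(c,d), near(d,a)}
2. bind(f,f)  →  {at(c,f), at(d,c), at(f,f), marked(c), marked(d), marked(f), near(c,d), near(d,a), near(f,f)}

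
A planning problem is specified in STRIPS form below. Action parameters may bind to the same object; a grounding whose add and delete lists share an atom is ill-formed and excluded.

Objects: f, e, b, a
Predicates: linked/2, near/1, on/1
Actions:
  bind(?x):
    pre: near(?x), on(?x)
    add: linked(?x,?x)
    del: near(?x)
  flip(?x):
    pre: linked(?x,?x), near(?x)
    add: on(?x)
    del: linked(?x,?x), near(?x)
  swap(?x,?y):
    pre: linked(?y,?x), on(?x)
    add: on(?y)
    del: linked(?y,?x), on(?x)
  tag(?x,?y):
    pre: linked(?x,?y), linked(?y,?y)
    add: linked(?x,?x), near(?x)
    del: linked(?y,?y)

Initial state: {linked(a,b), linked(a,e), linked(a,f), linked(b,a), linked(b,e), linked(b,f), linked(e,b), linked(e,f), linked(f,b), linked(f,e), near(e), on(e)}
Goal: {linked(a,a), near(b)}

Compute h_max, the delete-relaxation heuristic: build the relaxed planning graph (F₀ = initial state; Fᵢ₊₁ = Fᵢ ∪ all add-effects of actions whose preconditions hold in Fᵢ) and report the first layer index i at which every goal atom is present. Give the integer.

2

F0 = init (12 atoms)
F1 = F0 ∪ {linked(e,e), on(a), on(b), on(f)}  (16 atoms)
F2 = F1 ∪ {linked(a,a), linked(b,b), linked(f,f), near(a), near(b), near(f)}  (22 atoms)
goal ⊆ F2  ⇒  h_max = 2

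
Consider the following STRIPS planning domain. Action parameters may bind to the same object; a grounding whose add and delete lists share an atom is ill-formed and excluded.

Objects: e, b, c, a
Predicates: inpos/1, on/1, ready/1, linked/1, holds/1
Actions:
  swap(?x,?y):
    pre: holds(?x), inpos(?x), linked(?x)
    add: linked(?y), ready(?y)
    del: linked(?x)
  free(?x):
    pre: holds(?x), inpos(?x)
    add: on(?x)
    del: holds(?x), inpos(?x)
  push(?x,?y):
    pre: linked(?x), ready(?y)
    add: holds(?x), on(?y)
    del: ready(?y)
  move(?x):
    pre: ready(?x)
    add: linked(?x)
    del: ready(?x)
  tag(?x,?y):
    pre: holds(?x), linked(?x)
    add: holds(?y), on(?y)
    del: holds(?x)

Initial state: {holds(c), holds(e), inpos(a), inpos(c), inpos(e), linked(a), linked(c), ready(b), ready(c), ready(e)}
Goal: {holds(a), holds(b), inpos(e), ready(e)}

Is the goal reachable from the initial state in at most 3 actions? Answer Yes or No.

Yes

1. push(a,b)  →  {holds(a), holds(c), holds(e), inpos(a), inpos(c), inpos(e), linked(a), linked(c), on(b), ready(c), ready(e)}
2. tag(c,b)  →  {holds(a), holds(b), holds(e), inpos(a), inpos(c), inpos(e), linked(a), linked(c), on(b), ready(c), ready(e)}
optimal plan length = 2; 2 ≤ 3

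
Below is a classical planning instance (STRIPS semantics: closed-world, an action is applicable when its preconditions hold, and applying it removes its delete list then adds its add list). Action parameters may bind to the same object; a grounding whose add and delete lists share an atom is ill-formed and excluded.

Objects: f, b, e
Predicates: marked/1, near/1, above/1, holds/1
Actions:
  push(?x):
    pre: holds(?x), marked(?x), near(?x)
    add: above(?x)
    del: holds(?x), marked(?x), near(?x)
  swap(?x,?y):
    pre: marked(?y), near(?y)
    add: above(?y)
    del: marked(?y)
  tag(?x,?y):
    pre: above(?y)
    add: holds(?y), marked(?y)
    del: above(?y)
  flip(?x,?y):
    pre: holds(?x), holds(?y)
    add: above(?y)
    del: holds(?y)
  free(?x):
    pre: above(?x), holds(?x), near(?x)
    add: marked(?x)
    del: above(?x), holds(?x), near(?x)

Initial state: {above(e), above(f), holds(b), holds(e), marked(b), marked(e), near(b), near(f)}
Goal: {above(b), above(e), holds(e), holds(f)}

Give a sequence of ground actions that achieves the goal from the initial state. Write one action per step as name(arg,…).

1. push(b)  →  {above(b), above(e), above(f), holds(e), marked(e), near(f)}
2. tag(f,f)  →  {above(b), above(e), holds(e), holds(f), marked(e), marked(f), near(f)}

push(b); tag(f,f)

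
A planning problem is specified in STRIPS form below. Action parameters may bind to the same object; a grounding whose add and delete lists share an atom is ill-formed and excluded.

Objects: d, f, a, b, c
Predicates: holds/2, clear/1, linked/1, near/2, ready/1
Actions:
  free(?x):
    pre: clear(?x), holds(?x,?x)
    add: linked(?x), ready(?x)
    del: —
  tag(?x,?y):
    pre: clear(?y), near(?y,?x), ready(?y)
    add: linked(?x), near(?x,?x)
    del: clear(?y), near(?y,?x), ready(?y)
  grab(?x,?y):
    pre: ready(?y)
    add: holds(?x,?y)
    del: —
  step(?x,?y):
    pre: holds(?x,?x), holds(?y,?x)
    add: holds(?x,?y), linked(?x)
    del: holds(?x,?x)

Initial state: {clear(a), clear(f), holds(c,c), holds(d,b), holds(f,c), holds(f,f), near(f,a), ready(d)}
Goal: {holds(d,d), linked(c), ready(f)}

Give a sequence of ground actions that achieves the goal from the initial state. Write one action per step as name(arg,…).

1. free(f)  →  {clear(a), clear(f), holds(c,c), holds(d,b), holds(f,c), holds(f,f), linked(f), near(f,a), ready(d), ready(f)}
2. grab(d,d)  →  {clear(a), clear(f), holds(c,c), holds(d,b), holds(d,d), holds(f,c), holds(f,f), linked(f), near(f,a), ready(d), ready(f)}
3. step(c,f)  →  {clear(a), clear(f), holds(c,f), holds(d,b), holds(d,d), holds(f,c), holds(f,f), linked(c), linked(f), near(f,a), ready(d), ready(f)}

free(f); grab(d,d); step(c,f)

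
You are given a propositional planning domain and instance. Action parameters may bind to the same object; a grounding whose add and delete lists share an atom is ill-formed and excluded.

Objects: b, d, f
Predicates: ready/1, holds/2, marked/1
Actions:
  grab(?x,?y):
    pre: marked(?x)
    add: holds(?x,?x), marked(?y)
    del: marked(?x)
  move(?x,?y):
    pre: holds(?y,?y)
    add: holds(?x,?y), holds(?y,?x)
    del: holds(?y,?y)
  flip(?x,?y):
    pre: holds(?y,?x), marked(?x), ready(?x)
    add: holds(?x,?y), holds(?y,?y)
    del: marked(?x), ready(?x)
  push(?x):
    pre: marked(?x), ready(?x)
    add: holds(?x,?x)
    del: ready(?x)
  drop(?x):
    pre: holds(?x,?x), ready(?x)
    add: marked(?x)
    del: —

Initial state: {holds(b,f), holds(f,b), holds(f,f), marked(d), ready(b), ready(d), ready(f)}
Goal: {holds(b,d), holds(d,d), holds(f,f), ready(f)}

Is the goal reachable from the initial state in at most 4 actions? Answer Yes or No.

1. grab(d,b)  →  {holds(b,f), holds(d,d), holds(f,b), holds(f,f), marked(b), ready(b), ready(d), ready(f)}
2. grab(b,d)  →  {holds(b,b), holds(b,f), holds(d,d), holds(f,b), holds(f,f), marked(d), ready(b), ready(d), ready(f)}
3. move(d,b)  →  {holds(b,d), holds(b,f), holds(d,b), holds(d,d), holds(f,b), holds(f,f), marked(d), ready(b), ready(d), ready(f)}
optimal plan length = 3; 3 ≤ 4

Yes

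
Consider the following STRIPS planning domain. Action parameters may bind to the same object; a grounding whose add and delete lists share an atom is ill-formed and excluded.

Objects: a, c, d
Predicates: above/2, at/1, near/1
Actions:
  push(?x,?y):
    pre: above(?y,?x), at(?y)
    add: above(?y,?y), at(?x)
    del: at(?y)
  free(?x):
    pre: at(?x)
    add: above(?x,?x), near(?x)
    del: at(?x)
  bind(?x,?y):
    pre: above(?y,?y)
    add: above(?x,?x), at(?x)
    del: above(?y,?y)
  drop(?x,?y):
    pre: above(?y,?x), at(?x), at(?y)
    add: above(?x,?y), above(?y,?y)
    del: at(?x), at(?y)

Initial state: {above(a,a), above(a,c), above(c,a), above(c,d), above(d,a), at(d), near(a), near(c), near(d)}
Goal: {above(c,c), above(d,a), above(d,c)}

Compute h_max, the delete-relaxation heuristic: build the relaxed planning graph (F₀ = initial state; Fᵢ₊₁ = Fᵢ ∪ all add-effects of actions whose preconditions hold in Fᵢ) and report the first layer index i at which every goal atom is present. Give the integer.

F0 = init (9 atoms)
F1 = F0 ∪ {above(c,c), above(d,d), at(a), at(c)}  (13 atoms)
F2 = F1 ∪ {above(a,d), above(d,c)}  (15 atoms)
goal ⊆ F2  ⇒  h_max = 2

2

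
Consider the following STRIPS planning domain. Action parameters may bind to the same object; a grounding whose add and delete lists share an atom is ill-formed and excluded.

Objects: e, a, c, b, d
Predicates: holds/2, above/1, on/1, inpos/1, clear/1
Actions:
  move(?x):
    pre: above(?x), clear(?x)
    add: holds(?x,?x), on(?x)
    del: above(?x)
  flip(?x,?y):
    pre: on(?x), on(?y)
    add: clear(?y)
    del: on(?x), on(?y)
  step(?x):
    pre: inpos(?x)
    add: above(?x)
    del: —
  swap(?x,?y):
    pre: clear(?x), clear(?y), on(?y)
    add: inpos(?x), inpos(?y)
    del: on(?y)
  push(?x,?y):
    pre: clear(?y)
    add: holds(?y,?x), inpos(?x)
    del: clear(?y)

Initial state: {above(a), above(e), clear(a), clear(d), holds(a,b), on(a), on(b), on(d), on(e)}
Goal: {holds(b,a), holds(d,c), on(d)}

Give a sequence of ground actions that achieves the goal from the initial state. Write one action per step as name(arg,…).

1. flip(e,b)  →  {above(a), above(e), clear(a), clear(b), clear(d), holds(a,b), on(a), on(d)}
2. push(a,b)  →  {above(a), above(e), clear(a), clear(d), holds(a,b), holds(b,a), inpos(a), on(a), on(d)}
3. push(c,d)  →  {above(a), above(e), clear(a), holds(a,b), holds(b,a), holds(d,c), inpos(a), inpos(c), on(a), on(d)}

flip(e,b); push(a,b); push(c,d)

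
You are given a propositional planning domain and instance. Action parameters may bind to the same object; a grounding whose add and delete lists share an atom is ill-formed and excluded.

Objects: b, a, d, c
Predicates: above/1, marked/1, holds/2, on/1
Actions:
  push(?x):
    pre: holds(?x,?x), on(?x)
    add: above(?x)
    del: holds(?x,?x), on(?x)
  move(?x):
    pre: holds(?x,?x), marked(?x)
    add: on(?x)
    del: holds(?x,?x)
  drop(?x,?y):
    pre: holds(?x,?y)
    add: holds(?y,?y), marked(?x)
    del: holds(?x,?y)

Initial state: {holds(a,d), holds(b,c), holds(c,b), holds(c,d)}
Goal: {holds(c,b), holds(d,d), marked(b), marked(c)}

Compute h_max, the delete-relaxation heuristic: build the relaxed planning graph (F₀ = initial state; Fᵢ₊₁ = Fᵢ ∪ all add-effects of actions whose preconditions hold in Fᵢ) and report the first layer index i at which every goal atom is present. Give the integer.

1

F0 = init (4 atoms)
F1 = F0 ∪ {holds(b,b), holds(c,c), holds(d,d), marked(a), marked(b), marked(c)}  (10 atoms)
goal ⊆ F1  ⇒  h_max = 1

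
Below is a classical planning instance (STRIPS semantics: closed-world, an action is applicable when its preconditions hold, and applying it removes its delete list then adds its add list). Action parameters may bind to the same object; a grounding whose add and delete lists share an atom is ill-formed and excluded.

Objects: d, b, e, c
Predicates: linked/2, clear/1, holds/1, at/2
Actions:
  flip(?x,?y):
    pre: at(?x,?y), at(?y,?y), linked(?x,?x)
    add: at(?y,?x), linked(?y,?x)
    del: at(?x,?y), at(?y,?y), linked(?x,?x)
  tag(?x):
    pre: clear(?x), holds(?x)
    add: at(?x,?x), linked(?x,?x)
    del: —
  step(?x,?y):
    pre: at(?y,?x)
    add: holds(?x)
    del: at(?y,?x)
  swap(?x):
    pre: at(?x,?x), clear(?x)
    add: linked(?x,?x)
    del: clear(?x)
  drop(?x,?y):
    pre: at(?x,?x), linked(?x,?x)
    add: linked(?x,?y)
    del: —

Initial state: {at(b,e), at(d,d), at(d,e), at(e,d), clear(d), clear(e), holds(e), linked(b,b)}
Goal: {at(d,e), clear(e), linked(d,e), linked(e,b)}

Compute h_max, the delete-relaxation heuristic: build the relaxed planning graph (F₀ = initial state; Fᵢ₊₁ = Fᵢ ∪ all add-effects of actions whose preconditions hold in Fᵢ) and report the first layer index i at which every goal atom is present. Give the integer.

2

F0 = init (8 atoms)
F1 = F0 ∪ {at(e,e), holds(d), linked(d,d), linked(e,e)}  (12 atoms)
F2 = F1 ∪ {at(e,b), linked(d,b), linked(d,c), linked(d,e), linked(e,b), linked(e,c), linked(e,d)}  (19 atoms)
goal ⊆ F2  ⇒  h_max = 2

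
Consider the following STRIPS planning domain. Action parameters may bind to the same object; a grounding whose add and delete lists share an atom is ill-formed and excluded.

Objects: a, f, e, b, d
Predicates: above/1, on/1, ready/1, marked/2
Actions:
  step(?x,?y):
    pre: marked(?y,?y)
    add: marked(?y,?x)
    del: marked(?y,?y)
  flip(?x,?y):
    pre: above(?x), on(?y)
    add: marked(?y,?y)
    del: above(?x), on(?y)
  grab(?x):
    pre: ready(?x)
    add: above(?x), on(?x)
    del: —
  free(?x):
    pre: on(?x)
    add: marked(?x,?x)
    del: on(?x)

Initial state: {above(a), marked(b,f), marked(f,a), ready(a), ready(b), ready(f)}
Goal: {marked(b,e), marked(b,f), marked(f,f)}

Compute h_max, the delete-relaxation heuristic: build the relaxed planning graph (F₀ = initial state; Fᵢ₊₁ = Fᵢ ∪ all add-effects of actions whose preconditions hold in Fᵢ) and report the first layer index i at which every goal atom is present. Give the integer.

F0 = init (6 atoms)
F1 = F0 ∪ {above(b), above(f), on(a), on(b), on(f)}  (11 atoms)
F2 = F1 ∪ {marked(a,a), marked(b,b), marked(f,f)}  (14 atoms)
F3 = F2 ∪ {marked(a,b), marked(a,d), marked(a,e), marked(a,f), marked(b,a), marked(b,d), marked(b,e), marked(f,b), marked(f,d), marked(f,e)}  (24 atoms)
goal ⊆ F3  ⇒  h_max = 3

3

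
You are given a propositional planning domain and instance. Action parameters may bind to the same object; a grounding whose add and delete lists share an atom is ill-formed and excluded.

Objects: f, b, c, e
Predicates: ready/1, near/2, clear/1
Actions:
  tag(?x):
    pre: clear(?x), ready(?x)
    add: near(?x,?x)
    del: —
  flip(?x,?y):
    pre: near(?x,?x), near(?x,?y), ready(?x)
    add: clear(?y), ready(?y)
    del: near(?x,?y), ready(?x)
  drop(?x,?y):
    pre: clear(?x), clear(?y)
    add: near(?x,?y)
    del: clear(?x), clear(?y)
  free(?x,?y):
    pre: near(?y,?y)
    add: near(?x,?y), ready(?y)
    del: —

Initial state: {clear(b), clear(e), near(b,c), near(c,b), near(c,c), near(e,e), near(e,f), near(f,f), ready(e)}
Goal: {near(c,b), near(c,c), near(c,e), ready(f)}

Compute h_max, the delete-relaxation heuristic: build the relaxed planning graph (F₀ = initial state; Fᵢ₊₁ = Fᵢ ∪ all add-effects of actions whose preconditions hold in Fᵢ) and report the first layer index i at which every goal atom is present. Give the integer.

1

F0 = init (9 atoms)
F1 = F0 ∪ {clear(f), near(b,b), near(b,e), near(b,f), near(c,e), near(c,f), near(e,b), near(e,c), near(f,c), near(f,e), ready(c), ready(f)}  (21 atoms)
goal ⊆ F1  ⇒  h_max = 1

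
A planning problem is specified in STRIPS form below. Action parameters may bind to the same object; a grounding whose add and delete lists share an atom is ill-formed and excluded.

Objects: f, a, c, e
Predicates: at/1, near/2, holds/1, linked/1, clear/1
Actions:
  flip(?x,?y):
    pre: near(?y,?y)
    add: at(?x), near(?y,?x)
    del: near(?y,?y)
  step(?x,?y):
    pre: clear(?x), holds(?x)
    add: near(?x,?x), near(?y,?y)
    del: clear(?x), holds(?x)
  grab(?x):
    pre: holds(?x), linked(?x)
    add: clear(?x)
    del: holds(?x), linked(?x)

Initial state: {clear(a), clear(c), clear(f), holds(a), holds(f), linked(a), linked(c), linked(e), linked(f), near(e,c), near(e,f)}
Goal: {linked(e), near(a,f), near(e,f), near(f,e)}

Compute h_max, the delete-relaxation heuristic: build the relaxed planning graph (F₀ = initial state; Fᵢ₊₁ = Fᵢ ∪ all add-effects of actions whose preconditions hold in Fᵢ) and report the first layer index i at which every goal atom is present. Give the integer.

2

F0 = init (11 atoms)
F1 = F0 ∪ {near(a,a), near(c,c), near(e,e), near(f,f)}  (15 atoms)
F2 = F1 ∪ {at(a), at(c), at(e), at(f), near(a,c), near(a,e), near(a,f), near(c,a), near(c,e), near(c,f), near(e,a), near(f,a), near(f,c), near(f,e)}  (29 atoms)
goal ⊆ F2  ⇒  h_max = 2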